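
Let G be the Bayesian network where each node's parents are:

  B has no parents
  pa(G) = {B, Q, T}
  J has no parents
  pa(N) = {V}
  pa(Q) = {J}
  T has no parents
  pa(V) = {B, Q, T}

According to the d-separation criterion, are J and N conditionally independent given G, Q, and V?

Enumerating the 3 paths from J to N and testing each for blocking by {G, Q, V}:
Path 1: J → Q → G ← T → V → N
  Q is a chain here and Q is conditioned on, so the path is blocked at Q.
Path 2: J → Q → G ← B → V → N
  Q is a chain here and Q is conditioned on, so the path is blocked at Q.
Path 3: J → Q → V → N
  Q is a chain here and Q is conditioned on, so the path is blocked at Q.
All paths are blocked; J ⊥ N | {G, Q, V} holds.

Yes — J and N are d-separated given {G, Q, V}.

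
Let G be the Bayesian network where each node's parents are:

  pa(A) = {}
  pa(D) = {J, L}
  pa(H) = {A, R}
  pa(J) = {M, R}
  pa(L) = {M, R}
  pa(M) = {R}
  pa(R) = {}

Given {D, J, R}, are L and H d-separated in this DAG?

We examine all 5 paths between L and H:
Path 1: L → D ← J ← M ← R → H
  J is a chain here and J is conditioned on, so the path is blocked at J.
Path 2: L → D ← J ← R → H
  J is a chain here and J is conditioned on, so the path is blocked at J.
Path 3: L ← M ← R → H
  R is a fork here and R is conditioned on, so the path is blocked at R.
Path 4: L ← M → J ← R → H
  R is a fork here and R is conditioned on, so the path is blocked at R.
Path 5: L ← R → H
  R is a fork here and R is conditioned on, so the path is blocked at R.
All paths are blocked; L ⊥ H | {D, J, R} holds.

Yes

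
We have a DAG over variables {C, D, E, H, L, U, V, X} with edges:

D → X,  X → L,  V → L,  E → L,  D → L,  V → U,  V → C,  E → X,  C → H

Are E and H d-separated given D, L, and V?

Yes

3 paths connect E and H; each must be blocked for d-separation to hold:
Path 1: E → L ← V → C → H
  V is a fork here and V is conditioned on, so the path is blocked at V.
Path 2: E → X → L ← V → C → H
  V is a fork here and V is conditioned on, so the path is blocked at V.
Path 3: E → X ← D → L ← V → C → H
  D is a fork here and D is conditioned on, so the path is blocked at D.
Every path is blocked, so E and H are d-separated given {D, L, V}.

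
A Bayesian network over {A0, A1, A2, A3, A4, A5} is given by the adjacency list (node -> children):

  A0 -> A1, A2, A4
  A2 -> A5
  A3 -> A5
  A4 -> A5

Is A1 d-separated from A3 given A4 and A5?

There are 2 undirected paths between A1 and A3; checking each against the conditioning set {A4, A5}:
Path 1: A1 ← A0 → A2 → A5 ← A3
  A0 is a fork and A0 is not conditioned on; A2 is a chain and A2 is not conditioned on; A5 is a collider and A5 is conditioned on, which opens it — no node blocks this path, so it is active.
Path 2: A1 ← A0 → A4 → A5 ← A3
  A4 is a chain here and A4 is conditioned on, so the path is blocked at A4.
Since the path A1 ← A0 → A2 → A5 ← A3 is active, A1 and A3 are not d-separated given {A4, A5}.

No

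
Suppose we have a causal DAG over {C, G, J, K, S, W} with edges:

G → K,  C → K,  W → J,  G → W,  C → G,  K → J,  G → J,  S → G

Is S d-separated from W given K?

We examine all 4 paths between S and W:
Path 1: S → G → J ← W
  J is a collider here and neither J nor any of its descendants is conditioned on, so the collider stays closed — the path is blocked at J.
Path 2: S → G → W
  G is a chain and G is not conditioned on — no node blocks this path, so it is active.
Path 3: S → G ← C → K → J ← W
  K is a chain here and K is conditioned on, so the path is blocked at K.
Path 4: S → G → K → J ← W
  K is a chain here and K is conditioned on, so the path is blocked at K.
At least one path is unblocked, so d-separation fails.

No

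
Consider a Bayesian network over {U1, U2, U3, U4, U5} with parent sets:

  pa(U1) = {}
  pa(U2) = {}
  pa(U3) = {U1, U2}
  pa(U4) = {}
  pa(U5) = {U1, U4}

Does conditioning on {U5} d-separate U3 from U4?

There is one path between U3 and U4:
Path 1: U3 ← U1 → U5 ← U4
  U1 is a fork and U1 is not conditioned on; U5 is a collider and U5 is conditioned on, which opens it — no node blocks this path, so it is active.
Because an active path exists, U3 and U4 are not d-separated.

No — U3 and U4 are not d-separated given {U5}.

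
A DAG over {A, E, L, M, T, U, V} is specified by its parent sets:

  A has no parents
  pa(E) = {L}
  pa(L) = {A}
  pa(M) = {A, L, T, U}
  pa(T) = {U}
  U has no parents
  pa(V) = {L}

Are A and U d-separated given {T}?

Yes

Enumerating the 4 paths from A to U and testing each for blocking by {T}:
Path 1: A → L → M ← U
  M is a collider here and neither M nor any of its descendants is conditioned on, so the collider stays closed — the path is blocked at M.
Path 2: A → L → M ← T ← U
  M is a collider here and neither M nor any of its descendants is conditioned on, so the collider stays closed — the path is blocked at M.
Path 3: A → M ← U
  M is a collider here and neither M nor any of its descendants is conditioned on, so the collider stays closed — the path is blocked at M.
Path 4: A → M ← T ← U
  M is a collider here and neither M nor any of its descendants is conditioned on, so the collider stays closed — the path is blocked at M.
All paths are blocked; A ⊥ U | {T} holds.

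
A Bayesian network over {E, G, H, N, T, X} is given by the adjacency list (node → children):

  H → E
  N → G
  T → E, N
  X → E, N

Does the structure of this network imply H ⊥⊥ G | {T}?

2 paths connect H and G; each must be blocked for d-separation to hold:
Path 1: H → E ← X → N → G
  E is a collider here and neither E nor any of its descendants is conditioned on, so the collider stays closed — the path is blocked at E.
Path 2: H → E ← T → N → G
  E is a collider here and neither E nor any of its descendants is conditioned on, so the collider stays closed — the path is blocked at E.
Since every path is blocked, d-separation holds.

Yes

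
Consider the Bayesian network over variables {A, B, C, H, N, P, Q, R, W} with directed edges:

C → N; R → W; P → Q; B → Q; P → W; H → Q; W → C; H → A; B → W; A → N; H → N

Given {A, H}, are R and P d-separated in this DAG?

We examine all 4 paths between R and P:
  1. R → W → C → N ← H → Q ← P — W:chain[open]; C:chain[open]; N:collider[blocks]; H:fork[blocks]; Q:collider[blocks] ⇒ blocked
  2. R → W → C → N ← A ← H → Q ← P — W:chain[open]; C:chain[open]; N:collider[blocks]; A:chain[blocks]; H:fork[blocks]; Q:collider[blocks] ⇒ blocked
  3. R → W ← B → Q ← P — W:collider[blocks]; B:fork[open]; Q:collider[blocks] ⇒ blocked
  4. R → W ← P — W:collider[blocks] ⇒ blocked
Since every path is blocked, d-separation holds.

Yes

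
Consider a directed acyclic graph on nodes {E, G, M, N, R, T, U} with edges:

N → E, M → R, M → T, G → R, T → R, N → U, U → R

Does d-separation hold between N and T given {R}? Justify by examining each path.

No

There are 2 undirected paths between N and T; checking each against the conditioning set {R}:
  1. N → U → R ← T — U:chain[open]; R:collider[open] ⇒ active
  2. N → U → R ← M → T — U:chain[open]; R:collider[open]; M:fork[open] ⇒ active
Since the path N → U → R ← T is active, N and T are not d-separated given {R}.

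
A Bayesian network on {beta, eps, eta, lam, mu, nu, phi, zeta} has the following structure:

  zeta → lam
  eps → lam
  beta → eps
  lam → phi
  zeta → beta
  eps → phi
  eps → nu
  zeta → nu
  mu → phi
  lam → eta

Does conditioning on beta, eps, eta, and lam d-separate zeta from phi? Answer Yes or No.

There are 6 undirected paths between zeta and phi; checking each against the conditioning set {beta, eps, eta, lam}:
Path 1: zeta → beta → eps → phi
  beta is a chain here and beta is conditioned on, so the path is blocked at beta.
Path 2: zeta → beta → eps → lam → phi
  beta is a chain here and beta is conditioned on, so the path is blocked at beta.
Path 3: zeta → lam → phi
  lam is a chain here and lam is conditioned on, so the path is blocked at lam.
Path 4: zeta → lam ← eps → phi
  eps is a fork here and eps is conditioned on, so the path is blocked at eps.
Path 5: zeta → nu ← eps → phi
  nu is a collider here and neither nu nor any of its descendants is conditioned on, so the collider stays closed — the path is blocked at nu.
Path 6: zeta → nu ← eps → lam → phi
  nu is a collider here and neither nu nor any of its descendants is conditioned on, so the collider stays closed — the path is blocked at nu.
Every path is blocked, so zeta and phi are d-separated given {beta, eps, eta, lam}.

Yes — zeta and phi are d-separated given {beta, eps, eta, lam}.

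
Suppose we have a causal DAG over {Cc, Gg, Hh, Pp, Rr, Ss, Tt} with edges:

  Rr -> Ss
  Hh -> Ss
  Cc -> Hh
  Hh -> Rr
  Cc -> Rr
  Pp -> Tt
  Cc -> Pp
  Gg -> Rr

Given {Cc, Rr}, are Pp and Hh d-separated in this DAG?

Yes

Enumerating the 3 paths from Pp to Hh and testing each for blocking by {Cc, Rr}:
  1. Pp ← Cc → Rr ← Hh — Cc:fork[blocks]; Rr:collider[open] ⇒ blocked
  2. Pp ← Cc → Rr → Ss ← Hh — Cc:fork[blocks]; Rr:chain[blocks]; Ss:collider[blocks] ⇒ blocked
  3. Pp ← Cc → Hh — Cc:fork[blocks] ⇒ blocked
Since every path is blocked, d-separation holds.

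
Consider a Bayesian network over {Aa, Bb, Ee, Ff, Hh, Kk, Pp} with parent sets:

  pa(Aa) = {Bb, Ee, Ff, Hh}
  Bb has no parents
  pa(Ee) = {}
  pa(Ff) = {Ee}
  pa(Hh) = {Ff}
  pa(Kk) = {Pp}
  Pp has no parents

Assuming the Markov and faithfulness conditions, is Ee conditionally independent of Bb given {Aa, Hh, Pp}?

No — Ee and Bb are not d-separated given {Aa, Hh, Pp}.

Enumerating the 3 paths from Ee to Bb and testing each for blocking by {Aa, Hh, Pp}:
  1. Ee → Aa ← Bb — Aa:collider[open] ⇒ active
  2. Ee → Ff → Aa ← Bb — Ff:chain[open]; Aa:collider[open] ⇒ active
  3. Ee → Ff → Hh → Aa ← Bb — Ff:chain[open]; Hh:chain[blocks]; Aa:collider[open] ⇒ blocked
Because an active path exists, Ee and Bb are not d-separated.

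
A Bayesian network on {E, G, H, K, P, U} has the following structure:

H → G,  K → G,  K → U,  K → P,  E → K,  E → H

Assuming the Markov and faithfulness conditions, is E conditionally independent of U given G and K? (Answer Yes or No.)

Yes — E and U are d-separated given {G, K}.

2 paths connect E and U; each must be blocked for d-separation to hold:
  1. E → K → U — K:chain[blocks] ⇒ blocked
  2. E → H → G ← K → U — H:chain[open]; G:collider[open]; K:fork[blocks] ⇒ blocked
All paths are blocked; E ⊥ U | {G, K} holds.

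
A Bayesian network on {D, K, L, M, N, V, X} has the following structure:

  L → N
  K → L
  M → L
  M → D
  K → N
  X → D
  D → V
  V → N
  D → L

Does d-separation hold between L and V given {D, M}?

Yes

We examine all 4 paths between L and V:
Path 1: L ← K → N ← V
  N is a collider here and neither N nor any of its descendants is conditioned on, so the collider stays closed — the path is blocked at N.
Path 2: L ← M → D → V
  M is a fork here and M is conditioned on, so the path is blocked at M.
Path 3: L ← D → V
  D is a fork here and D is conditioned on, so the path is blocked at D.
Path 4: L → N ← V
  N is a collider here and neither N nor any of its descendants is conditioned on, so the collider stays closed — the path is blocked at N.
Since every path is blocked, d-separation holds.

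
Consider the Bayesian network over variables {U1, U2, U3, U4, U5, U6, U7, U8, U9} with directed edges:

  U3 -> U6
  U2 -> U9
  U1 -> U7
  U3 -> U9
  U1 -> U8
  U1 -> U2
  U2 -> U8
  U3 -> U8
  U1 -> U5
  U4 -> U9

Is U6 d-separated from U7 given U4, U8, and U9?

Enumerating the 4 paths from U6 to U7 and testing each for blocking by {U4, U8, U9}:
  1. U6 ← U3 → U8 ← U1 → U7 — U3:fork[open]; U8:collider[open]; U1:fork[open] ⇒ active
  2. U6 ← U3 → U8 ← U2 ← U1 → U7 — U3:fork[open]; U8:collider[open]; U2:chain[open]; U1:fork[open] ⇒ active
  3. U6 ← U3 → U9 ← U2 → U8 ← U1 → U7 — U3:fork[open]; U9:collider[open]; U2:fork[open]; U8:collider[open]; U1:fork[open] ⇒ active
  4. U6 ← U3 → U9 ← U2 ← U1 → U7 — U3:fork[open]; U9:collider[open]; U2:chain[open]; U1:fork[open] ⇒ active
At least one path is unblocked, so d-separation fails.

No — U6 and U7 are not d-separated given {U4, U8, U9}.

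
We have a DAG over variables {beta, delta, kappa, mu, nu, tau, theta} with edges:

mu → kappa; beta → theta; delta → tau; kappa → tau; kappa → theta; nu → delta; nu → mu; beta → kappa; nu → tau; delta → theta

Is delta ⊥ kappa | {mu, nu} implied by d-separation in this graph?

Yes

6 paths connect delta and kappa; each must be blocked for d-separation to hold:
Path 1: delta → tau ← nu → mu → kappa
  tau is a collider here and neither tau nor any of its descendants is conditioned on, so the collider stays closed — the path is blocked at tau.
Path 2: delta → tau ← kappa
  tau is a collider here and neither tau nor any of its descendants is conditioned on, so the collider stays closed — the path is blocked at tau.
Path 3: delta ← nu → tau ← kappa
  nu is a fork here and nu is conditioned on, so the path is blocked at nu.
Path 4: delta ← nu → mu → kappa
  nu is a fork here and nu is conditioned on, so the path is blocked at nu.
Path 5: delta → theta ← beta → kappa
  theta is a collider here and neither theta nor any of its descendants is conditioned on, so the collider stays closed — the path is blocked at theta.
Path 6: delta → theta ← kappa
  theta is a collider here and neither theta nor any of its descendants is conditioned on, so the collider stays closed — the path is blocked at theta.
All paths are blocked; delta ⊥ kappa | {mu, nu} holds.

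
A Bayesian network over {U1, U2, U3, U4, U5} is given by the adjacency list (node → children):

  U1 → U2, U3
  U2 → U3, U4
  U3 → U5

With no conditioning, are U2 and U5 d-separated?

No

There are 2 undirected paths between U2 and U5; checking each against the conditioning set ∅:
Path 1: U2 ← U1 → U3 → U5
  U1 is a fork and U1 is not conditioned on; U3 is a chain and U3 is not conditioned on — no node blocks this path, so it is active.
Path 2: U2 → U3 → U5
  U3 is a chain and U3 is not conditioned on — no node blocks this path, so it is active.
At least one path is unblocked, so d-separation fails.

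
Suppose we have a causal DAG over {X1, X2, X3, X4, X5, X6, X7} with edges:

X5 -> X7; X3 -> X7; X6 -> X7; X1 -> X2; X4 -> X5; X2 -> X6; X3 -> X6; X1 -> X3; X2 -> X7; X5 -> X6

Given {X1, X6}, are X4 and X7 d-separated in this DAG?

No

There are 6 undirected paths between X4 and X7; checking each against the conditioning set {X1, X6}:
  1. X4 → X5 → X6 ← X3 ← X1 → X2 → X7 — X5:chain[open]; X6:collider[open]; X3:chain[open]; X1:fork[blocks]; X2:chain[open] ⇒ blocked
  2. X4 → X5 → X6 ← X3 → X7 — X5:chain[open]; X6:collider[open]; X3:fork[open] ⇒ active
  3. X4 → X5 → X6 → X7 — X5:chain[open]; X6:chain[blocks] ⇒ blocked
  4. X4 → X5 → X6 ← X2 ← X1 → X3 → X7 — X5:chain[open]; X6:collider[open]; X2:chain[open]; X1:fork[blocks]; X3:chain[open] ⇒ blocked
  5. X4 → X5 → X6 ← X2 → X7 — X5:chain[open]; X6:collider[open]; X2:fork[open] ⇒ active
  6. X4 → X5 → X7 — X5:chain[open] ⇒ active
Since the path X4 → X5 → X6 ← X3 → X7 is active, X4 and X7 are not d-separated given {X1, X6}.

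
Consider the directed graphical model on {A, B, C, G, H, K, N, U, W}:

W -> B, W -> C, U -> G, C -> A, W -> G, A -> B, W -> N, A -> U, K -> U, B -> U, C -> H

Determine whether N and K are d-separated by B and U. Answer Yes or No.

There are 5 undirected paths between N and K; checking each against the conditioning set {B, U}:
  1. N ← W → B → U ← K — W:fork[open]; B:chain[blocks]; U:collider[open] ⇒ blocked
  2. N ← W → B ← A → U ← K — W:fork[open]; B:collider[open]; A:fork[open]; U:collider[open] ⇒ active
  3. N ← W → C → A → B → U ← K — W:fork[open]; C:chain[open]; A:chain[open]; B:chain[blocks]; U:collider[open] ⇒ blocked
  4. N ← W → C → A → U ← K — W:fork[open]; C:chain[open]; A:chain[open]; U:collider[open] ⇒ active
  5. N ← W → G ← U ← K — W:fork[open]; G:collider[blocks]; U:chain[blocks] ⇒ blocked
At least one path is unblocked, so d-separation fails.

No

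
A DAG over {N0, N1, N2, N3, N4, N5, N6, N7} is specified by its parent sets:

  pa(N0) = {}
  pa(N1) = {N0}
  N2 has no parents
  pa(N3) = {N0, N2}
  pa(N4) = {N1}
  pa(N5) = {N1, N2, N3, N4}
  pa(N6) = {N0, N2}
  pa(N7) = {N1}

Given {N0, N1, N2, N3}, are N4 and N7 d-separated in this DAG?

We examine all 6 paths between N4 and N7:
Path 1: N4 → N5 ← N3 ← N0 → N1 → N7
  N5 is a collider here and neither N5 nor any of its descendants is conditioned on, so the collider stays closed — the path is blocked at N5.
Path 2: N4 → N5 ← N3 ← N2 → N6 ← N0 → N1 → N7
  N5 is a collider here and neither N5 nor any of its descendants is conditioned on, so the collider stays closed — the path is blocked at N5.
Path 3: N4 → N5 ← N1 → N7
  N5 is a collider here and neither N5 nor any of its descendants is conditioned on, so the collider stays closed — the path is blocked at N5.
Path 4: N4 → N5 ← N2 → N3 ← N0 → N1 → N7
  N5 is a collider here and neither N5 nor any of its descendants is conditioned on, so the collider stays closed — the path is blocked at N5.
Path 5: N4 → N5 ← N2 → N6 ← N0 → N1 → N7
  N5 is a collider here and neither N5 nor any of its descendants is conditioned on, so the collider stays closed — the path is blocked at N5.
Path 6: N4 ← N1 → N7
  N1 is a fork here and N1 is conditioned on, so the path is blocked at N1.
All paths are blocked; N4 ⊥ N7 | {N0, N1, N2, N3} holds.

Yes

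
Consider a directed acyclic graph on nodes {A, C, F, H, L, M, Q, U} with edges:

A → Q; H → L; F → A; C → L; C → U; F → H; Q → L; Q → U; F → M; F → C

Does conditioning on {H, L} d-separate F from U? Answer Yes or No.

We examine all 6 paths between F and U:
Path 1: F → H → L ← C → U
  H is a chain here and H is conditioned on, so the path is blocked at H.
Path 2: F → H → L ← Q → U
  H is a chain here and H is conditioned on, so the path is blocked at H.
Path 3: F → C → L ← Q → U
  C is a chain and C is not conditioned on; L is a collider and L is conditioned on, which opens it; Q is a fork and Q is not conditioned on — no node blocks this path, so it is active.
Path 4: F → C → U
  C is a chain and C is not conditioned on — no node blocks this path, so it is active.
Path 5: F → A → Q → L ← C → U
  A is a chain and A is not conditioned on; Q is a chain and Q is not conditioned on; L is a collider and L is conditioned on, which opens it; C is a fork and C is not conditioned on — no node blocks this path, so it is active.
Path 6: F → A → Q → U
  A is a chain and A is not conditioned on; Q is a chain and Q is not conditioned on — no node blocks this path, so it is active.
Because an active path exists, F and U are not d-separated.

No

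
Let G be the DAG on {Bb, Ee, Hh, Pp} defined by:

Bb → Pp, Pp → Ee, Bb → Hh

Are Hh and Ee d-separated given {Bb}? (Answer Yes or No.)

Only one path connects Hh and Ee:
  1. Hh ← Bb → Pp → Ee — Bb:fork[blocks]; Pp:chain[open] ⇒ blocked
Since every path is blocked, d-separation holds.

Yes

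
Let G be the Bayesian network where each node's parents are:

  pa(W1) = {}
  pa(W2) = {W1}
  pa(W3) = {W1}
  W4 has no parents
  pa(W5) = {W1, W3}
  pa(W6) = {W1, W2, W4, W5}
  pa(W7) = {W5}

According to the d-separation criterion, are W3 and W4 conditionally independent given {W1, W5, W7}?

Yes — W3 and W4 are d-separated given {W1, W5, W7}.

Enumerating the 6 paths from W3 to W4 and testing each for blocking by {W1, W5, W7}:
  1. W3 ← W1 → W6 ← W4 — W1:fork[blocks]; W6:collider[blocks] ⇒ blocked
  2. W3 ← W1 → W2 → W6 ← W4 — W1:fork[blocks]; W2:chain[open]; W6:collider[blocks] ⇒ blocked
  3. W3 ← W1 → W5 → W6 ← W4 — W1:fork[blocks]; W5:chain[blocks]; W6:collider[blocks] ⇒ blocked
  4. W3 → W5 ← W1 → W6 ← W4 — W5:collider[open]; W1:fork[blocks]; W6:collider[blocks] ⇒ blocked
  5. W3 → W5 ← W1 → W2 → W6 ← W4 — W5:collider[open]; W1:fork[blocks]; W2:chain[open]; W6:collider[blocks] ⇒ blocked
  6. W3 → W5 → W6 ← W4 — W5:chain[blocks]; W6:collider[blocks] ⇒ blocked
Every path is blocked, so W3 and W4 are d-separated given {W1, W5, W7}.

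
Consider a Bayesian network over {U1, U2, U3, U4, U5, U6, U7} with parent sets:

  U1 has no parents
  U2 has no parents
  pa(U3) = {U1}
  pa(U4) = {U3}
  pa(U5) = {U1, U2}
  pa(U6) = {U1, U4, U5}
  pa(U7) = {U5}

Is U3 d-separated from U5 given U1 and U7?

Yes

4 paths connect U3 and U5; each must be blocked for d-separation to hold:
Path 1: U3 ← U1 → U5
  U1 is a fork here and U1 is conditioned on, so the path is blocked at U1.
Path 2: U3 ← U1 → U6 ← U5
  U1 is a fork here and U1 is conditioned on, so the path is blocked at U1.
Path 3: U3 → U4 → U6 ← U5
  U6 is a collider here and neither U6 nor any of its descendants is conditioned on, so the collider stays closed — the path is blocked at U6.
Path 4: U3 → U4 → U6 ← U1 → U5
  U6 is a collider here and neither U6 nor any of its descendants is conditioned on, so the collider stays closed — the path is blocked at U6.
Since every path is blocked, d-separation holds.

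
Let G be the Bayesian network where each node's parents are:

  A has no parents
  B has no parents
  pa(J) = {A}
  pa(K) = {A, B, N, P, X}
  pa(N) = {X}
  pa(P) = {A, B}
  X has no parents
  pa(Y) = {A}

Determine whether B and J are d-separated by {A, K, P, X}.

Yes — B and J are d-separated given {A, K, P, X}.

4 paths connect B and J; each must be blocked for d-separation to hold:
Path 1: B → P ← A → J
  A is a fork here and A is conditioned on, so the path is blocked at A.
Path 2: B → P → K ← A → J
  P is a chain here and P is conditioned on, so the path is blocked at P.
Path 3: B → K ← A → J
  A is a fork here and A is conditioned on, so the path is blocked at A.
Path 4: B → K ← P ← A → J
  P is a chain here and P is conditioned on, so the path is blocked at P.
All paths are blocked; B ⊥ J | {A, K, P, X} holds.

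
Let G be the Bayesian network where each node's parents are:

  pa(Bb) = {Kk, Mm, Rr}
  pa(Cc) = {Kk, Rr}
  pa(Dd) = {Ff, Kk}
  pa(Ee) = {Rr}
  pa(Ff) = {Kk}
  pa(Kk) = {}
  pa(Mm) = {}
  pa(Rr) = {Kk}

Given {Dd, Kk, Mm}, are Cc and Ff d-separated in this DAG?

6 paths connect Cc and Ff; each must be blocked for d-separation to hold:
  1. Cc ← Rr → Bb ← Kk → Dd ← Ff — Rr:fork[open]; Bb:collider[blocks]; Kk:fork[blocks]; Dd:collider[open] ⇒ blocked
  2. Cc ← Rr → Bb ← Kk → Ff — Rr:fork[open]; Bb:collider[blocks]; Kk:fork[blocks] ⇒ blocked
  3. Cc ← Rr ← Kk → Dd ← Ff — Rr:chain[open]; Kk:fork[blocks]; Dd:collider[open] ⇒ blocked
  4. Cc ← Rr ← Kk → Ff — Rr:chain[open]; Kk:fork[blocks] ⇒ blocked
  5. Cc ← Kk → Dd ← Ff — Kk:fork[blocks]; Dd:collider[open] ⇒ blocked
  6. Cc ← Kk → Ff — Kk:fork[blocks] ⇒ blocked
Since every path is blocked, d-separation holds.

Yes — Cc and Ff are d-separated given {Dd, Kk, Mm}.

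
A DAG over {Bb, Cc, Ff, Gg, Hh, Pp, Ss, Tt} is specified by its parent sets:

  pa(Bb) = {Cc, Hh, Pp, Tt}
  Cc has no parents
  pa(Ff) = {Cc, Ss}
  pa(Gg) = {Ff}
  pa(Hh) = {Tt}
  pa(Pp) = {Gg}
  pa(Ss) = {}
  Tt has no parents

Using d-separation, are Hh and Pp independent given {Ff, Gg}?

Yes

We examine all 4 paths between Hh and Pp:
Path 1: Hh ← Tt → Bb ← Pp
  Bb is a collider here and neither Bb nor any of its descendants is conditioned on, so the collider stays closed — the path is blocked at Bb.
Path 2: Hh ← Tt → Bb ← Cc → Ff → Gg → Pp
  Bb is a collider here and neither Bb nor any of its descendants is conditioned on, so the collider stays closed — the path is blocked at Bb.
Path 3: Hh → Bb ← Pp
  Bb is a collider here and neither Bb nor any of its descendants is conditioned on, so the collider stays closed — the path is blocked at Bb.
Path 4: Hh → Bb ← Cc → Ff → Gg → Pp
  Bb is a collider here and neither Bb nor any of its descendants is conditioned on, so the collider stays closed — the path is blocked at Bb.
All paths are blocked; Hh ⊥ Pp | {Ff, Gg} holds.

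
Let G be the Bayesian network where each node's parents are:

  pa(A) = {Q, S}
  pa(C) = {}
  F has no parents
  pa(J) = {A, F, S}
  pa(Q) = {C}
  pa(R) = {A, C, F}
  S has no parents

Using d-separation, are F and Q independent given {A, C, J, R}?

Enumerating the 6 paths from F to Q and testing each for blocking by {A, C, J, R}:
Path 1: F → R ← C → Q
  C is a fork here and C is conditioned on, so the path is blocked at C.
Path 2: F → R ← A ← Q
  A is a chain here and A is conditioned on, so the path is blocked at A.
Path 3: F → J ← S → A ← Q
  J is a collider and J is conditioned on, which opens it; S is a fork and S is not conditioned on; A is a collider and A is conditioned on, which opens it — no node blocks this path, so it is active.
Path 4: F → J ← S → A → R ← C → Q
  A is a chain here and A is conditioned on, so the path is blocked at A.
Path 5: F → J ← A ← Q
  A is a chain here and A is conditioned on, so the path is blocked at A.
Path 6: F → J ← A → R ← C → Q
  A is a fork here and A is conditioned on, so the path is blocked at A.
Because an active path exists, F and Q are not d-separated.

No — F and Q are not d-separated given {A, C, J, R}.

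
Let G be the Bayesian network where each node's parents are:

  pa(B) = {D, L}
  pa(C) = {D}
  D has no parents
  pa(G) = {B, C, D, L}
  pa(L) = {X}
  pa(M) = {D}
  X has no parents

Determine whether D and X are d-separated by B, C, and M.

Enumerating the 6 paths from D to X and testing each for blocking by {B, C, M}:
Path 1: D → G ← B ← L ← X
  G is a collider here and neither G nor any of its descendants is conditioned on, so the collider stays closed — the path is blocked at G.
Path 2: D → G ← L ← X
  G is a collider here and neither G nor any of its descendants is conditioned on, so the collider stays closed — the path is blocked at G.
Path 3: D → B → G ← L ← X
  B is a chain here and B is conditioned on, so the path is blocked at B.
Path 4: D → B ← L ← X
  B is a collider and B is conditioned on, which opens it; L is a chain and L is not conditioned on — no node blocks this path, so it is active.
Path 5: D → C → G ← B ← L ← X
  C is a chain here and C is conditioned on, so the path is blocked at C.
Path 6: D → C → G ← L ← X
  C is a chain here and C is conditioned on, so the path is blocked at C.
Since the path D → B ← L ← X is active, D and X are not d-separated given {B, C, M}.

No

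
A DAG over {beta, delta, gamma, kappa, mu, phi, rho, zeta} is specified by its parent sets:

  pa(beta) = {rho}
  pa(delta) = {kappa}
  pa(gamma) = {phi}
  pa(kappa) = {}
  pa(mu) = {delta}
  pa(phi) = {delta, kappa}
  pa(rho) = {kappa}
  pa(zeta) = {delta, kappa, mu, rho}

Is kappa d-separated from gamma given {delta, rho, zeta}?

6 paths connect kappa and gamma; each must be blocked for d-separation to hold:
Path 1: kappa → phi → gamma
  phi is a chain and phi is not conditioned on — no node blocks this path, so it is active.
Path 2: kappa → rho → zeta ← delta → phi → gamma
  rho is a chain here and rho is conditioned on, so the path is blocked at rho.
Path 3: kappa → rho → zeta ← mu ← delta → phi → gamma
  rho is a chain here and rho is conditioned on, so the path is blocked at rho.
Path 4: kappa → delta → phi → gamma
  delta is a chain here and delta is conditioned on, so the path is blocked at delta.
Path 5: kappa → zeta ← delta → phi → gamma
  delta is a fork here and delta is conditioned on, so the path is blocked at delta.
Path 6: kappa → zeta ← mu ← delta → phi → gamma
  delta is a fork here and delta is conditioned on, so the path is blocked at delta.
Since the path kappa → phi → gamma is active, kappa and gamma are not d-separated given {delta, rho, zeta}.

No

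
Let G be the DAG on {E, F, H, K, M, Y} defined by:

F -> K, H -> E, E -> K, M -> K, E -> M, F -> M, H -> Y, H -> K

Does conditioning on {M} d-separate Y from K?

No — Y and K are not d-separated given {M}.

We examine all 4 paths between Y and K:
Path 1: Y ← H → E → M → K
  M is a chain here and M is conditioned on, so the path is blocked at M.
Path 2: Y ← H → E → M ← F → K
  H is a fork and H is not conditioned on; E is a chain and E is not conditioned on; M is a collider and M is conditioned on, which opens it; F is a fork and F is not conditioned on — no node blocks this path, so it is active.
Path 3: Y ← H → E → K
  H is a fork and H is not conditioned on; E is a chain and E is not conditioned on — no node blocks this path, so it is active.
Path 4: Y ← H → K
  H is a fork and H is not conditioned on — no node blocks this path, so it is active.
Because an active path exists, Y and K are not d-separated.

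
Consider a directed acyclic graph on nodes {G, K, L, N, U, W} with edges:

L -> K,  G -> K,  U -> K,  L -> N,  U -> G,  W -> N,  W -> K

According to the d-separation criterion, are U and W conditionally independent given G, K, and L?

No

4 paths connect U and W; each must be blocked for d-separation to hold:
Path 1: U → G → K ← W
  G is a chain here and G is conditioned on, so the path is blocked at G.
Path 2: U → G → K ← L → N ← W
  G is a chain here and G is conditioned on, so the path is blocked at G.
Path 3: U → K ← W
  K is a collider and K is conditioned on, which opens it — no node blocks this path, so it is active.
Path 4: U → K ← L → N ← W
  L is a fork here and L is conditioned on, so the path is blocked at L.
Since the path U → K ← W is active, U and W are not d-separated given {G, K, L}.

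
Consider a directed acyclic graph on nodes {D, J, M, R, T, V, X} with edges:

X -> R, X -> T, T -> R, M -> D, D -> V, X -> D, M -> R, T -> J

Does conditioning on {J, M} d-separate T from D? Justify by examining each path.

4 paths connect T and D; each must be blocked for d-separation to hold:
Path 1: T → R ← M → D
  R is a collider here and neither R nor any of its descendants is conditioned on, so the collider stays closed — the path is blocked at R.
Path 2: T → R ← X → D
  R is a collider here and neither R nor any of its descendants is conditioned on, so the collider stays closed — the path is blocked at R.
Path 3: T ← X → R ← M → D
  R is a collider here and neither R nor any of its descendants is conditioned on, so the collider stays closed — the path is blocked at R.
Path 4: T ← X → D
  X is a fork and X is not conditioned on — no node blocks this path, so it is active.
Because an active path exists, T and D are not d-separated.

No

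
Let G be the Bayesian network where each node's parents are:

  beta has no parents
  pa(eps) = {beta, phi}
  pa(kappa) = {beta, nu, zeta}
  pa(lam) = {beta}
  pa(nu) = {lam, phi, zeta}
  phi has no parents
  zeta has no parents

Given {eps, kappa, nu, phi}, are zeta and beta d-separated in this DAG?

We examine all 6 paths between zeta and beta:
Path 1: zeta → nu ← phi → eps ← beta
  phi is a fork here and phi is conditioned on, so the path is blocked at phi.
Path 2: zeta → nu ← lam ← beta
  nu is a collider and nu is conditioned on, which opens it; lam is a chain and lam is not conditioned on — no node blocks this path, so it is active.
Path 3: zeta → nu → kappa ← beta
  nu is a chain here and nu is conditioned on, so the path is blocked at nu.
Path 4: zeta → kappa ← nu ← phi → eps ← beta
  nu is a chain here and nu is conditioned on, so the path is blocked at nu.
Path 5: zeta → kappa ← nu ← lam ← beta
  nu is a chain here and nu is conditioned on, so the path is blocked at nu.
Path 6: zeta → kappa ← beta
  kappa is a collider and kappa is conditioned on, which opens it — no node blocks this path, so it is active.
Because an active path exists, zeta and beta are not d-separated.

No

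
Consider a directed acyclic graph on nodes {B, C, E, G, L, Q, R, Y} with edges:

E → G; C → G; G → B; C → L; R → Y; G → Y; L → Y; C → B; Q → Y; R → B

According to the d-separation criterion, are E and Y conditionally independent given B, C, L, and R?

There are 5 undirected paths between E and Y; checking each against the conditioning set {B, C, L, R}:
  1. E → G → Y — G:chain[open] ⇒ active
  2. E → G ← C → L → Y — G:collider[open]; C:fork[blocks]; L:chain[blocks] ⇒ blocked
  3. E → G ← C → B ← R → Y — G:collider[open]; C:fork[blocks]; B:collider[open]; R:fork[blocks] ⇒ blocked
  4. E → G → B ← C → L → Y — G:chain[open]; B:collider[open]; C:fork[blocks]; L:chain[blocks] ⇒ blocked
  5. E → G → B ← R → Y — G:chain[open]; B:collider[open]; R:fork[blocks] ⇒ blocked
At least one path is unblocked, so d-separation fails.

No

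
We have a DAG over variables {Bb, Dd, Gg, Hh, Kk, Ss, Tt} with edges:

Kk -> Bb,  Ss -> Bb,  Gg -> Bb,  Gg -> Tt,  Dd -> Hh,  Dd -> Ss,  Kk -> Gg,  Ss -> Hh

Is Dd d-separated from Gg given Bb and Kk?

Enumerating the 4 paths from Dd to Gg and testing each for blocking by {Bb, Kk}:
Path 1: Dd → Hh ← Ss → Bb ← Gg
  Hh is a collider here and neither Hh nor any of its descendants is conditioned on, so the collider stays closed — the path is blocked at Hh.
Path 2: Dd → Hh ← Ss → Bb ← Kk → Gg
  Hh is a collider here and neither Hh nor any of its descendants is conditioned on, so the collider stays closed — the path is blocked at Hh.
Path 3: Dd → Ss → Bb ← Gg
  Ss is a chain and Ss is not conditioned on; Bb is a collider and Bb is conditioned on, which opens it — no node blocks this path, so it is active.
Path 4: Dd → Ss → Bb ← Kk → Gg
  Kk is a fork here and Kk is conditioned on, so the path is blocked at Kk.
Because an active path exists, Dd and Gg are not d-separated.

No — Dd and Gg are not d-separated given {Bb, Kk}.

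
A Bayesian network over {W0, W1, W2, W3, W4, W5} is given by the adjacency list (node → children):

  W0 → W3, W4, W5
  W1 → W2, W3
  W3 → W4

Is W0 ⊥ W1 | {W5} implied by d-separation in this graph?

Yes

2 paths connect W0 and W1; each must be blocked for d-separation to hold:
Path 1: W0 → W4 ← W3 ← W1
  W4 is a collider here and neither W4 nor any of its descendants is conditioned on, so the collider stays closed — the path is blocked at W4.
Path 2: W0 → W3 ← W1
  W3 is a collider here and neither W3 nor any of its descendants is conditioned on, so the collider stays closed — the path is blocked at W3.
Since every path is blocked, d-separation holds.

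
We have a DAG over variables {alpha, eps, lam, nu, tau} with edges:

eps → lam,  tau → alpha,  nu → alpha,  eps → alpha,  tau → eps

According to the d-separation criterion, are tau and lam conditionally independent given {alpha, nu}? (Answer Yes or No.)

No

There are 2 undirected paths between tau and lam; checking each against the conditioning set {alpha, nu}:
Path 1: tau → eps → lam
  eps is a chain and eps is not conditioned on — no node blocks this path, so it is active.
Path 2: tau → alpha ← eps → lam
  alpha is a collider and alpha is conditioned on, which opens it; eps is a fork and eps is not conditioned on — no node blocks this path, so it is active.
Because an active path exists, tau and lam are not d-separated.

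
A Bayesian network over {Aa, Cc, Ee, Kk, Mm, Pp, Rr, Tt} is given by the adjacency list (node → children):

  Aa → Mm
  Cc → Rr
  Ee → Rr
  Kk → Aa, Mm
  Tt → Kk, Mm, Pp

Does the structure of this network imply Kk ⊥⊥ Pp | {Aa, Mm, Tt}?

There are 3 undirected paths between Kk and Pp; checking each against the conditioning set {Aa, Mm, Tt}:
Path 1: Kk ← Tt → Pp
  Tt is a fork here and Tt is conditioned on, so the path is blocked at Tt.
Path 2: Kk → Mm ← Tt → Pp
  Tt is a fork here and Tt is conditioned on, so the path is blocked at Tt.
Path 3: Kk → Aa → Mm ← Tt → Pp
  Aa is a chain here and Aa is conditioned on, so the path is blocked at Aa.
Every path is blocked, so Kk and Pp are d-separated given {Aa, Mm, Tt}.

Yes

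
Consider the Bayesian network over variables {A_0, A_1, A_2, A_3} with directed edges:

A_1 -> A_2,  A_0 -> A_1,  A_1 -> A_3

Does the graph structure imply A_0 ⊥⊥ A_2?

Only one path connects A_0 and A_2:
  1. A_0 → A_1 → A_2 — A_1:chain[open] ⇒ active
Since the path A_0 → A_1 → A_2 is active, A_0 and A_2 are not d-separated given ∅.

No — A_0 and A_2 are not d-separated given ∅.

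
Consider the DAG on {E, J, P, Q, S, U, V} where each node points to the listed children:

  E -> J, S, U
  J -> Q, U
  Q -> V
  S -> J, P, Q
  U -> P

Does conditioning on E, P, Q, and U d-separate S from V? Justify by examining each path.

There are 6 undirected paths between S and V; checking each against the conditioning set {E, P, Q, U}:
Path 1: S ← E → J → Q → V
  E is a fork here and E is conditioned on, so the path is blocked at E.
Path 2: S ← E → U ← J → Q → V
  E is a fork here and E is conditioned on, so the path is blocked at E.
Path 3: S → Q → V
  Q is a chain here and Q is conditioned on, so the path is blocked at Q.
Path 4: S → P ← U ← E → J → Q → V
  U is a chain here and U is conditioned on, so the path is blocked at U.
Path 5: S → P ← U ← J → Q → V
  U is a chain here and U is conditioned on, so the path is blocked at U.
Path 6: S → J → Q → V
  Q is a chain here and Q is conditioned on, so the path is blocked at Q.
Every path is blocked, so S and V are d-separated given {E, P, Q, U}.

Yes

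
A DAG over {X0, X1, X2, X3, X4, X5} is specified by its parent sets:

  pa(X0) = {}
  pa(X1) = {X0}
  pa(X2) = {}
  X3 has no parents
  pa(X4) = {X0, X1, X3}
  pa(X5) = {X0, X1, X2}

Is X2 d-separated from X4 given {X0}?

Yes — X2 and X4 are d-separated given {X0}.

There are 4 undirected paths between X2 and X4; checking each against the conditioning set {X0}:
  1. X2 → X5 ← X1 → X4 — X5:collider[blocks]; X1:fork[open] ⇒ blocked
  2. X2 → X5 ← X1 ← X0 → X4 — X5:collider[blocks]; X1:chain[open]; X0:fork[blocks] ⇒ blocked
  3. X2 → X5 ← X0 → X1 → X4 — X5:collider[blocks]; X0:fork[blocks]; X1:chain[open] ⇒ blocked
  4. X2 → X5 ← X0 → X4 — X5:collider[blocks]; X0:fork[blocks] ⇒ blocked
All paths are blocked; X2 ⊥ X4 | {X0} holds.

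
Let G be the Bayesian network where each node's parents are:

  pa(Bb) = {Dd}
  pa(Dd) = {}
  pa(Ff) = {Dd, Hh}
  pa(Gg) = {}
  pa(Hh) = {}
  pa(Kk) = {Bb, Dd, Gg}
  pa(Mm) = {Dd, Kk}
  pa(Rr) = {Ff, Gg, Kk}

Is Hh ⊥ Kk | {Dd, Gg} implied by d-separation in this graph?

5 paths connect Hh and Kk; each must be blocked for d-separation to hold:
Path 1: Hh → Ff ← Dd → Kk
  Ff is a collider here and neither Ff nor any of its descendants is conditioned on, so the collider stays closed — the path is blocked at Ff.
Path 2: Hh → Ff ← Dd → Mm ← Kk
  Ff is a collider here and neither Ff nor any of its descendants is conditioned on, so the collider stays closed — the path is blocked at Ff.
Path 3: Hh → Ff ← Dd → Bb → Kk
  Ff is a collider here and neither Ff nor any of its descendants is conditioned on, so the collider stays closed — the path is blocked at Ff.
Path 4: Hh → Ff → Rr ← Kk
  Rr is a collider here and neither Rr nor any of its descendants is conditioned on, so the collider stays closed — the path is blocked at Rr.
Path 5: Hh → Ff → Rr ← Gg → Kk
  Rr is a collider here and neither Rr nor any of its descendants is conditioned on, so the collider stays closed — the path is blocked at Rr.
Since every path is blocked, d-separation holds.

Yes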